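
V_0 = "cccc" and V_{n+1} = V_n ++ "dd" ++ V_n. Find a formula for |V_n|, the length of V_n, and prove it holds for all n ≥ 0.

Claim: |V_n| = 6·2^n − 2.

Base case: |V_0| = 4, and 6·2^0 − 2 = 4.
Assume |V_k| = 6·2^k − 2.
Then |V_{k+1}| = |V_k| + 2 + |V_k| = 2|V_k| + 2 = 2(6·2^k − 2) + 2 = 6·2^{k+1} − 4 + 2 = 6·2^{k+1} − 2.
Hence |V_n| = 6·2^n − 2 for every n ≥ 0, by induction.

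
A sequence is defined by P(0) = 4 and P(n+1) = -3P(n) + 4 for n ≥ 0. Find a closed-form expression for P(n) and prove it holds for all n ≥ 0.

Claim: P(n) = 3·(-3)^n + 1.

Base case: P(0) = 4, and 3·(-3)^0 + 1 = 3 + 1 = 4.
Assume P(m) = 3·(-3)^m + 1 for some m ≥ 0.
Then P(m+1) = -3P(m) + 4 = -3·(3·(-3)^m + 1) + 4 = -9·(-3)^m − 3 + 4 = 3·(-3)^{m+1} + 1.
This completes the inductive step, so P(n) = 3·(-3)^n + 1 for all n ≥ 0.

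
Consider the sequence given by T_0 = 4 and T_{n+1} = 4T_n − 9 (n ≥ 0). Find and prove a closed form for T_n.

Claim: T_n = 4^n + 3.

Base case: T_0 = 4, and 4^0 + 3 = 1 + 3 = 4.
Assume T_k = 4^k + 3 for some k ≥ 0.
Then T_{k+1} = 4T_k − 9 = 4·(4^k + 3) − 9 = 4^{k+1} + 12 − 9 = 4^{k+1} + 3.
Hence T_n = 4^n + 3 for every n ≥ 0, by induction.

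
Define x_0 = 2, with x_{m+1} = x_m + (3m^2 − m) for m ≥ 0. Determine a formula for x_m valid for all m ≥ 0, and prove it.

Claim: x_m = m^3 − 2m^2 + m + 2.

Base case: x_0 = 2, and 0^3 − 2·0^2 + 0 + 2 = 2.
Assume x_r = r^3 − 2r^2 + r + 2.
Then x_{r+1} = x_r + (3r^2 − r) = (r^3 − 2r^2 + r + 2) + (3r^2 − r) = r^3 + r^2 + 2,
and (r+1)^3 − 2·(r+1)^2 + (r+1) + 2 = r^3 + r^2 + 2.
This completes the inductive step, so x_m = m^3 − 2m^2 + m + 2 for all m ≥ 0.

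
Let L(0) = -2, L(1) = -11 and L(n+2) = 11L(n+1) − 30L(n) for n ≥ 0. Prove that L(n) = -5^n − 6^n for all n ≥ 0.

Base cases: L(0) = -2 and -5^0 − 6^0 = -2; L(1) = -11 and -5^1 − 6^1 = -11.
Assume L(j) = -5^j − 6^j for all 0 ≤ j ≤ m, where m ≥ 1.
Then L(m+1) = 11L(m) − 30L(m−1) = 11·(-5^m − 6^m) − 30·(-5^{m−1} − 6^{m−1}) = -(11·5 − 30)5^{m−1} − (11·6 − 30)6^{m−1} = -25·5^{m−1} − 36·6^{m−1} = -5^{m+1} − 6^{m+1}.
This completes the inductive step, so L(n) = -5^n − 6^n for all n ≥ 0.

L(n) = -5^n − 6^n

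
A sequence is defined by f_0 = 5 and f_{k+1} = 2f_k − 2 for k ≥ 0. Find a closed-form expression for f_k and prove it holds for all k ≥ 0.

Claim: f_k = 3·2^k + 2.

Base case: f_0 = 5, and 3·2^0 + 2 = 3 + 2 = 5.
Assume f_m = 3·2^m + 2 for some m ≥ 0.
Then f_{m+1} = 2f_m − 2 = 2·(3·2^m + 2) − 2 = 6·2^m + 4 − 2 = 3·2^{m+1} + 2.
So the formula holds for m+1, and by induction f_k = 3·2^k + 2 for all k ≥ 0.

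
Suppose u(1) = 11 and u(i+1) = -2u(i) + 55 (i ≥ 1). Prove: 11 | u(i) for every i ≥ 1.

Base case: u(1) = 11 = 11·1, so 11 | u(1).
Assume 11 | u(m), so u(m) = 11t for some integer t.
Then u(m+1) = -2u(m) + 55 = -2·(11t) + 55 = 11(-2t + 5), so 11 | u(m+1).
This completes the inductive step, so 11 | u(i) for all i ≥ 1.

11 | u(i)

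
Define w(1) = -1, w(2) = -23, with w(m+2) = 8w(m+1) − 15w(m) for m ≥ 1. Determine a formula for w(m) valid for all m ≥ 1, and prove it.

Claim: w(m) = 3·3^m − 2·5^m.

Base cases: w(1) = -1 and 3·3^1 − 2·5^1 = -1; w(2) = -23 and 3·3^2 − 2·5^2 = -23.
Assume w(i) = 3·3^i − 2·5^i for all 1 ≤ i ≤ j, where j ≥ 2.
Then w(j+1) = 8w(j) − 15w(j−1) = 8·(3·3^j − 2·5^j) − 15·(3·3^{j−1} − 2·5^{j−1}) = 3·(8·3 − 15)3^{j−1} − 2·(8·5 − 15)5^{j−1} = 27·3^{j−1} − 50·5^{j−1} = 3·3^{j+1} − 2·5^{j+1}.
By strong induction, w(m) = 3·3^m − 2·5^m for all m ≥ 1.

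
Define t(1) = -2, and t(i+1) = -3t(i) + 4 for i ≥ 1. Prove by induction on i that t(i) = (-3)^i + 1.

Base case: t(1) = -2, and (-3)^1 + 1 = -3 + 1 = -2.
Assume t(r) = (-3)^r + 1 for some r ≥ 1.
Then t(r+1) = -3t(r) + 4 = -3·((-3)^r + 1) + 4 = -3·(-3)^r − 3 + 4 = (-3)^{r+1} + 1.
By induction, t(i) = (-3)^i + 1 for all i ≥ 1.

t(i) = (-3)^i + 1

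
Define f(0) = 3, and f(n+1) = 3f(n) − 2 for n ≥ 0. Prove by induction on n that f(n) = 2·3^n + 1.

Base case: f(0) = 3, and 2·3^0 + 1 = 2 + 1 = 3.
Assume f(r) = 2·3^r + 1 for some r ≥ 0.
Then f(r+1) = 3f(r) − 2 = 3·(2·3^r + 1) − 2 = 6·3^r + 3 − 2 = 2·3^{r+1} + 1.
By induction, f(n) = 2·3^n + 1 for all n ≥ 0.

f(n) = 2·3^n + 1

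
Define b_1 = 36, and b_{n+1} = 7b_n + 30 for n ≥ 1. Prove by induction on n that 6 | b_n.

Base case: b_1 = 36 = 6·6, so 6 | b_1.
Assume 6 | b_m, so b_m = 6t for some integer t.
Then b_{m+1} = 7b_m + 30 = 7·(6t) + 30 = 6(7t + 5), so 6 | b_{m+1}.
This completes the inductive step, so 6 | b_n for all n ≥ 1.

6 | b_n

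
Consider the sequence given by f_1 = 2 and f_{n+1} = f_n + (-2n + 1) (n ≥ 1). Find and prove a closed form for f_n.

Claim: f_n = -n^2 + 2n + 1.

Base case: f_1 = 2, and -1^2 + 2·1 + 1 = 2.
Assume f_m = -m^2 + 2m + 1.
Then f_{m+1} = f_m + (-2m + 1) = (-m^2 + 2m + 1) + (-2m + 1) = -m^2 + 2,
and -(m+1)^2 + 2·(m+1) + 1 = -m^2 + 2.
This completes the inductive step, so f_n = -n^2 + 2n + 1 for all n ≥ 1.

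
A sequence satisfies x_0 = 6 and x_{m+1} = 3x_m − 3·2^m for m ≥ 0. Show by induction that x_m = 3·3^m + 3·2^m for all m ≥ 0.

Base case: x_0 = 6, and 3·3^0 + 3·2^0 = 3 + 3 = 6.
Assume x_r = 3·3^r + 3·2^r for some r ≥ 0.
Then x_{r+1} = 3x_r − 3·2^r = 3·(3·3^r + 3·2^r) − 3·2^r = 3·3^{r+1} + 9·2^r − 3·2^r = 3·3^{r+1} + 6·2^r = 3·3^{r+1} + 3·2^{r+1}.
Hence x_m = 3·3^m + 3·2^m for every m ≥ 0, by induction.

x_m = 3·3^m + 3·2^m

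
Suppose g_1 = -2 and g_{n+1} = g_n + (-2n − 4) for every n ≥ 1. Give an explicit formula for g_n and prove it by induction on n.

Claim: g_n = -n^2 − 3n + 2.

Base case: g_1 = -2, and -1^2 − 3·1 + 2 = -2.
Assume g_r = -r^2 − 3r + 2.
Then g_{r+1} = g_r + (-2r − 4) = (-r^2 − 3r + 2) + (-2r − 4) = -r^2 − 5r − 2,
and -(r+1)^2 − 3·(r+1) + 2 = -r^2 − 5r − 2.
By induction, g_n = -n^2 − 3n + 2 for all n ≥ 1.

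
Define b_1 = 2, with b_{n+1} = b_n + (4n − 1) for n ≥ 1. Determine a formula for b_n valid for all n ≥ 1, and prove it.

Claim: b_n = 2n^2 − 3n + 3.

Base case: b_1 = 2, and 2·1^2 − 3·1 + 3 = 2.
Assume b_j = 2j^2 − 3j + 3.
Then b_{j+1} = b_j + (4j − 1) = (2j^2 − 3j + 3) + (4j − 1) = 2j^2 + j + 2,
and 2·(j+1)^2 − 3·(j+1) + 3 = 2j^2 + j + 2.
Hence b_n = 2n^2 − 3n + 3 for every n ≥ 1, by induction.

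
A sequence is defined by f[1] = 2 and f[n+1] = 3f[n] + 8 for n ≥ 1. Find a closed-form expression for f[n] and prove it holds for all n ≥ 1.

Claim: f[n] = 2·3^n − 4.

Base case: f[1] = 2, and 2·3^1 − 4 = 6 − 4 = 2.
Assume f[j] = 2·3^j − 4 for some j ≥ 1.
Then f[j+1] = 3f[j] + 8 = 3·(2·3^j − 4) + 8 = 6·3^j − 12 + 8 = 2·3^{j+1} − 4.
So the formula holds for j+1, and by induction f[n] = 2·3^n − 4 for all n ≥ 1.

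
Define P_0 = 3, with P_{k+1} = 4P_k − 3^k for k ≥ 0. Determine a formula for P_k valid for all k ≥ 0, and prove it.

Claim: P_k = 2·4^k + 3^k.

Base case: P_0 = 3, and 2·4^0 + 3^0 = 2 + 1 = 3.
Assume P_r = 2·4^r + 3^r for some r ≥ 0.
Then P_{r+1} = 4P_r − 3^r = 4·(2·4^r + 3^r) − 3^r = 2·4^{r+1} + 4·3^r − 3^r = 2·4^{r+1} + 3·3^r = 2·4^{r+1} + 3^{r+1}.
Hence P_k = 2·4^k + 3^k for every k ≥ 0, by induction.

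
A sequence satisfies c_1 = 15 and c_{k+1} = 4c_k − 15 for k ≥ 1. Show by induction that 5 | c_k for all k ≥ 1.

Base case: c_1 = 15 = 5·3, so 5 | c_1.
Assume 5 | c_j, so c_j = 5t for some integer t.
Then c_{j+1} = 4c_j − 15 = 4·(5t) − 15 = 5(4t − 3), so 5 | c_{j+1}.
Hence 5 | c_k for every k ≥ 1, by induction.

5 | c_k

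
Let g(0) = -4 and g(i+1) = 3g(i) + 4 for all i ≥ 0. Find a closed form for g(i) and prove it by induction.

Claim: g(i) = -2·3^i − 2.

Base case: g(0) = -4, and -2·3^0 − 2 = -2 − 2 = -4.
Assume g(k) = -2·3^k − 2 for some k ≥ 0.
Then g(k+1) = 3g(k) + 4 = 3·(-2·3^k − 2) + 4 = -6·3^k − 6 + 4 = -2·3^{k+1} − 2.
By induction, g(i) = -2·3^i − 2 for all i ≥ 0.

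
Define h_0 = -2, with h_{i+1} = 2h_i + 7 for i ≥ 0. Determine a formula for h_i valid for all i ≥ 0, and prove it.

Claim: h_i = 5·2^i − 7.

Base case: h_0 = -2, and 5·2^0 − 7 = 5 − 7 = -2.
Assume h_r = 5·2^r − 7 for some r ≥ 0.
Then h_{r+1} = 2h_r + 7 = 2·(5·2^r − 7) + 7 = 10·2^r − 14 + 7 = 5·2^{r+1} − 7.
By induction, h_i = 5·2^i − 7 for all i ≥ 0.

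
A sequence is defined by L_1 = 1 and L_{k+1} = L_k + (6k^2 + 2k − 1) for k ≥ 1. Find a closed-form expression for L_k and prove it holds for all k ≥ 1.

Claim: L_k = 2k^3 − 2k^2 − k + 2.

Base case: L_1 = 1, and 2·1^3 − 2·1^2 − 1 + 2 = 1.
Assume L_m = 2m^3 − 2m^2 − m + 2.
Then L_{m+1} = L_m + (6m^2 + 2m − 1) = (2m^3 − 2m^2 − m + 2) + (6m^2 + 2m − 1) = 2m^3 + 4m^2 + m + 1,
and 2·(m+1)^3 − 2·(m+1)^2 − (m+1) + 2 = 2m^3 + 4m^2 + m + 1.
By induction, L_k = 2k^3 − 2k^2 − k + 2 for all k ≥ 1.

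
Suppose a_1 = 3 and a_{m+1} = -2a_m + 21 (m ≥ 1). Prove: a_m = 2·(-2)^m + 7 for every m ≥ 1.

Base case: a_1 = 3, and 2·(-2)^1 + 7 = -4 + 7 = 3.
Assume a_r = 2·(-2)^r + 7 for some r ≥ 1.
Then a_{r+1} = -2a_r + 21 = -2·(2·(-2)^r + 7) + 21 = -4·(-2)^r − 14 + 21 = 2·(-2)^{r+1} + 7.
So the formula holds for r+1, and by induction a_m = 2·(-2)^m + 7 for all m ≥ 1.

a_m = 2·(-2)^m + 7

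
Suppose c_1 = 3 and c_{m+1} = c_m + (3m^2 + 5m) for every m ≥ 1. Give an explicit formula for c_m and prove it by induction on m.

Claim: c_m = m^3 + m^2 − 2m + 3.

Base case: c_1 = 3, and 1^3 + 1^2 − 2·1 + 3 = 3.
Assume c_j = j^3 + j^2 − 2j + 3.
Then c_{j+1} = c_j + (3j^2 + 5j) = (j^3 + j^2 − 2j + 3) + (3j^2 + 5j) = j^3 + 4j^2 + 3j + 3,
and (j+1)^3 + (j+1)^2 − 2·(j+1) + 3 = j^3 + 4j^2 + 3j + 3.
Hence c_m = m^3 + m^2 − 2m + 3 for every m ≥ 1, by induction.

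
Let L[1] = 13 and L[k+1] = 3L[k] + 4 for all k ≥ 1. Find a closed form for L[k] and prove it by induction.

Claim: L[k] = 5·3^k − 2.

Base case: L[1] = 13, and 5·3^1 − 2 = 15 − 2 = 13.
Assume L[r] = 5·3^r − 2 for some r ≥ 1.
Then L[r+1] = 3L[r] + 4 = 3·(5·3^r − 2) + 4 = 15·3^r − 6 + 4 = 5·3^{r+1} − 2.
So the formula holds for r+1, and by induction L[k] = 5·3^k − 2 for all k ≥ 1.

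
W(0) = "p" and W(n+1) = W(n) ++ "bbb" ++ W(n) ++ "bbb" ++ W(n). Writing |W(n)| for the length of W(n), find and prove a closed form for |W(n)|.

Claim: |W(n)| = 4·3^n − 3.

Base case: |W(0)| = 1, and 4·3^0 − 3 = 1.
Assume |W(k)| = 4·3^k − 3.
Then |W(k+1)| = 3|W(k)| + 6 = 3(4·3^k − 3) + 6 = 4·3^{k+1} − 9 + 6 = 4·3^{k+1} − 3.
This completes the inductive step, so |W(n)| = 4·3^n − 3 for all n ≥ 0.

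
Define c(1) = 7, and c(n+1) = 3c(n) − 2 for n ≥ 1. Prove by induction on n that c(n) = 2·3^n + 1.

Base case: c(1) = 7, and 2·3^1 + 1 = 6 + 1 = 7.
Assume c(r) = 2·3^r + 1 for some r ≥ 1.
Then c(r+1) = 3c(r) − 2 = 3·(2·3^r + 1) − 2 = 6·3^r + 3 − 2 = 2·3^{r+1} + 1.
So the formula holds for r+1, and by induction c(n) = 2·3^n + 1 for all n ≥ 1.

c(n) = 2·3^n + 1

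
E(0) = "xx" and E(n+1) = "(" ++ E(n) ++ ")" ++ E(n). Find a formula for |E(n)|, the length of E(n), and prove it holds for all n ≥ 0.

Claim: |E(n)| = 2^{n+2} − 2.

Base case: |E(0)| = 2, and 2^{0+2} − 2 = 2.
Assume |E(r)| = 2^{r+2} − 2.
Then |E(r+1)| = 1 + |E(r)| + 1 + |E(r)| = 2|E(r)| + 2 = 2(2^{r+2} − 2) + 2 = 2^{r+3} − 4 + 2 = 2^{r+3} − 2.
This completes the inductive step, so |E(n)| = 2^{n+2} − 2 for all n ≥ 0.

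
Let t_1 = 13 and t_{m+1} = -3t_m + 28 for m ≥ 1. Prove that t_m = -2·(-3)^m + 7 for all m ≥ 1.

Base case: t_1 = 13, and -2·(-3)^1 + 7 = 6 + 7 = 13.
Assume t_k = -2·(-3)^k + 7 for some k ≥ 1.
Then t_{k+1} = -3t_k + 28 = -3·(-2·(-3)^k + 7) + 28 = 6·(-3)^k − 21 + 28 = -2·(-3)^{k+1} + 7.
Hence t_m = -2·(-3)^m + 7 for every m ≥ 1, by induction.

t_m = -2·(-3)^m + 7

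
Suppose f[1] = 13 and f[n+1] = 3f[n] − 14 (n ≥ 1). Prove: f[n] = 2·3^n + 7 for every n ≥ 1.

Base case: f[1] = 13, and 2·3^1 + 7 = 6 + 7 = 13.
Assume f[j] = 2·3^j + 7 for some j ≥ 1.
Then f[j+1] = 3f[j] − 14 = 3·(2·3^j + 7) − 14 = 6·3^j + 21 − 14 = 2·3^{j+1} + 7.
By induction, f[n] = 2·3^n + 7 for all n ≥ 1.

f[n] = 2·3^n + 7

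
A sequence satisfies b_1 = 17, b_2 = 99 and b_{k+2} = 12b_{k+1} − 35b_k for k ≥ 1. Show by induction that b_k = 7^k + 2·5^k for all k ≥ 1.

Base cases: b_1 = 17 and 7^1 + 2·5^1 = 17; b_2 = 99 and 7^2 + 2·5^2 = 99.
Assume b_i = 7^i + 2·5^i for all 1 ≤ i ≤ j, where j ≥ 2.
Then b_{j+1} = 12b_j − 35b_{j−1} = 12·(7^j + 2·5^j) − 35·(7^{j−1} + 2·5^{j−1}) = (12·7 − 35)7^{j−1} + 2·(12·5 − 35)5^{j−1} = 49·7^{j−1} + 50·5^{j−1} = 7^{j+1} + 2·5^{j+1}.
Hence b_k = 7^k + 2·5^k for every k ≥ 1, by strong induction.

b_k = 7^k + 2·5^k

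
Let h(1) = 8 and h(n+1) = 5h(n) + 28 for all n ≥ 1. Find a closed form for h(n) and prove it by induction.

Claim: h(n) = 3·5^n − 7.

Base case: h(1) = 8, and 3·5^1 − 7 = 15 − 7 = 8.
Assume h(r) = 3·5^r − 7 for some r ≥ 1.
Then h(r+1) = 5h(r) + 28 = 5·(3·5^r − 7) + 28 = 15·5^r − 35 + 28 = 3·5^{r+1} − 7.
This completes the inductive step, so h(n) = 3·5^n − 7 for all n ≥ 1.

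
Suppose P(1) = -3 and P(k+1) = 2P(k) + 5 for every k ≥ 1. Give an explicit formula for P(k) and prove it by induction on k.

Claim: P(k) = 2^k − 5.

Base case: P(1) = -3, and 2^1 − 5 = 2 − 5 = -3.
Assume P(j) = 2^j − 5 for some j ≥ 1.
Then P(j+1) = 2P(j) + 5 = 2·(2^j − 5) + 5 = 2^{j+1} − 10 + 5 = 2^{j+1} − 5.
Hence P(k) = 2^k − 5 for every k ≥ 1, by induction.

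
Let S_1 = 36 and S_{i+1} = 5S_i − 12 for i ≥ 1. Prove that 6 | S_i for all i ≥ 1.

Base case: S_1 = 36 = 6·6, so 6 | S_1.
Assume 6 | S_m, so S_m = 6t for some integer t.
Then S_{m+1} = 5S_m − 12 = 5·(6t) − 12 = 6(5t − 2), so 6 | S_{m+1}.
Hence 6 | S_i for every i ≥ 1, by induction.

6 | S_i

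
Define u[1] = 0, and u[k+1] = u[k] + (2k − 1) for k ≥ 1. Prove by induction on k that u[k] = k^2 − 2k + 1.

Base case: u[1] = 0, and 1^2 − 2·1 + 1 = 0.
Assume u[r] = r^2 − 2r + 1.
Then u[r+1] = u[r] + (2r − 1) = (r^2 − 2r + 1) + (2r − 1) = r^2,
and (r+1)^2 − 2·(r+1) + 1 = r^2.
By induction, u[k] = k^2 − 2k + 1 for all k ≥ 1.

u[k] = k^2 − 2k + 1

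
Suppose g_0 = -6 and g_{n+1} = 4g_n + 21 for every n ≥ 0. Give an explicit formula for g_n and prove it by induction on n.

Claim: g_n = 4^n − 7.

Base case: g_0 = -6, and 4^0 − 7 = 1 − 7 = -6.
Assume g_m = 4^m − 7 for some m ≥ 0.
Then g_{m+1} = 4g_m + 21 = 4·(4^m − 7) + 21 = 4^{m+1} − 28 + 21 = 4^{m+1} − 7.
Hence g_n = 4^n − 7 for every n ≥ 0, by induction.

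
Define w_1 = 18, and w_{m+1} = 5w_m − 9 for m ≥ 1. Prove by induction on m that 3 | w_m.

Base case: w_1 = 18 = 3·6, so 3 | w_1.
Assume 3 | w_k, so w_k = 3t for some integer t.
Then w_{k+1} = 5w_k − 9 = 5·(3t) − 9 = 3(5t − 3), so 3 | w_{k+1}.
By induction, 3 | w_m for all m ≥ 1.

3 | w_m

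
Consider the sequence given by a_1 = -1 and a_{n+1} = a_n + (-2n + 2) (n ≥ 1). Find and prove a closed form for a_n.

Claim: a_n = -n^2 + 3n − 3.

Base case: a_1 = -1, and -1^2 + 3·1 − 3 = -1.
Assume a_k = -k^2 + 3k − 3.
Then a_{k+1} = a_k + (-2k + 2) = (-k^2 + 3k − 3) + (-2k + 2) = -k^2 + k − 1,
and -(k+1)^2 + 3·(k+1) − 3 = -k^2 + k − 1.
This completes the inductive step, so a_n = -n^2 + 3n − 3 for all n ≥ 1.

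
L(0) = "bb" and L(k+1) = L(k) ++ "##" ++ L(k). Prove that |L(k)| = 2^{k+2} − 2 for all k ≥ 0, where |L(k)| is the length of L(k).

Base case: |L(0)| = 2, and 2^{0+2} − 2 = 2.
Assume |L(r)| = 2^{r+2} − 2.
Then |L(r+1)| = |L(r)| + 2 + |L(r)| = 2|L(r)| + 2 = 2(2^{r+2} − 2) + 2 = 2^{r+3} − 4 + 2 = 2^{r+3} − 2.
By induction, |L(k)| = 2^{k+2} − 2 for all k ≥ 0.

|L(k)| = 2^{k+2} − 2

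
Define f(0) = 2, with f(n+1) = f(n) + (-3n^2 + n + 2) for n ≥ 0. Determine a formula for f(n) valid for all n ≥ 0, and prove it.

Claim: f(n) = -n^3 + 2n^2 + n + 2.

Base case: f(0) = 2, and -0^3 + 2·0^2 + 0 + 2 = 2.
Assume f(r) = -r^3 + 2r^2 + r + 2.
Then f(r+1) = f(r) + (-3r^2 + r + 2) = (-r^3 + 2r^2 + r + 2) + (-3r^2 + r + 2) = -r^3 − r^2 + 2r + 4,
and -(r+1)^3 + 2·(r+1)^2 + (r+1) + 2 = -r^3 − r^2 + 2r + 4.
By induction, f(n) = -n^3 + 2n^2 + n + 2 for all n ≥ 0.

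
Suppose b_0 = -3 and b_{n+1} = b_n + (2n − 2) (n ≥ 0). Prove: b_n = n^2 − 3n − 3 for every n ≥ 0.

Base case: b_0 = -3, and 0^2 − 3·0 − 3 = -3.
Assume b_j = j^2 − 3j − 3.
Then b_{j+1} = b_j + (2j − 2) = (j^2 − 3j − 3) + (2j − 2) = j^2 − j − 5,
and (j+1)^2 − 3·(j+1) − 3 = j^2 − j − 5.
By induction, b_n = n^2 − 3n − 3 for all n ≥ 0.

b_n = n^2 − 3n − 3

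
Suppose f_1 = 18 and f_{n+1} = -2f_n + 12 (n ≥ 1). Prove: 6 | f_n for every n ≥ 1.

Base case: f_1 = 18 = 6·3, so 6 | f_1.
Assume 6 | f_j, so f_j = 6t for some integer t.
Then f_{j+1} = -2f_j + 12 = -2·(6t) + 12 = 6(-2t + 2), so 6 | f_{j+1}.
This completes the inductive step, so 6 | f_n for all n ≥ 1.

6 | f_n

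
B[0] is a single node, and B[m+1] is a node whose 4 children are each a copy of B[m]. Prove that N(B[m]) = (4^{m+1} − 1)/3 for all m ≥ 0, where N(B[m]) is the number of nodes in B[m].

Base case: N(B[0]) = 1, and (4^{0+1} − 1)/3 = 1.
Assume N(B[k]) = (4^{k+1} − 1)/3.
Then N(B[k+1]) = 1 + 4N(B[k]) = 1 + 4·(4^{k+1} − 1)/3 = 1 + (4^{k+2} − 4)/3 = (3 + 4^{k+2} − 4)/3 = (4^{k+2} − 1)/3.
By induction, N(B[m]) = (4^{m+1} − 1)/3 for all m ≥ 0.

N(B[m]) = (4^{m+1} − 1)/3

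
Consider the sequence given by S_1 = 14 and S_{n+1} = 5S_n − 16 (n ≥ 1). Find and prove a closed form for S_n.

Claim: S_n = 2·5^n + 4.

Base case: S_1 = 14, and 2·5^1 + 4 = 10 + 4 = 14.
Assume S_k = 2·5^k + 4 for some k ≥ 1.
Then S_{k+1} = 5S_k − 16 = 5·(2·5^k + 4) − 16 = 10·5^k + 20 − 16 = 2·5^{k+1} + 4.
This completes the inductive step, so S_n = 2·5^n + 4 for all n ≥ 1.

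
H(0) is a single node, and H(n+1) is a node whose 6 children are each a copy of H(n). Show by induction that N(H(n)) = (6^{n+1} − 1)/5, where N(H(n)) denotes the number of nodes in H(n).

Base case: N(H(0)) = 1, and (6^{0+1} − 1)/5 = 1.
Assume N(H(r)) = (6^{r+1} − 1)/5.
Then N(H(r+1)) = 1 + 6N(H(r)) = 1 + 6·(6^{r+1} − 1)/5 = 1 + (6^{r+2} − 6)/5 = (5 + 6^{r+2} − 6)/5 = (6^{r+2} − 1)/5.
This completes the inductive step, so N(H(n)) = (6^{n+1} − 1)/5 for all n ≥ 0.

N(H(n)) = (6^{n+1} − 1)/5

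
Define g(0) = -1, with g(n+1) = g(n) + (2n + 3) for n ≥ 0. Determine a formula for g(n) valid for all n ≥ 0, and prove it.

Claim: g(n) = n^2 + 2n − 1.

Base case: g(0) = -1, and 0^2 + 2·0 − 1 = -1.
Assume g(m) = m^2 + 2m − 1.
Then g(m+1) = g(m) + (2m + 3) = (m^2 + 2m − 1) + (2m + 3) = m^2 + 4m + 2,
and (m+1)^2 + 2·(m+1) − 1 = m^2 + 4m + 2.
By induction, g(n) = n^2 + 2n − 1 for all n ≥ 0.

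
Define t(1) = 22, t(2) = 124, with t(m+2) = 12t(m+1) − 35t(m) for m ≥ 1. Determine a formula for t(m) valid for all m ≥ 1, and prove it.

Claim: t(m) = 3·5^m + 7^m.

Base cases: t(1) = 22 and 3·5^1 + 7^1 = 22; t(2) = 124 and 3·5^2 + 7^2 = 124.
Assume t(j) = 3·5^j + 7^j for all 1 ≤ j ≤ k, where k ≥ 2.
Then t(k+1) = 12t(k) − 35t(k−1) = 12·(3·5^k + 7^k) − 35·(3·5^{k−1} + 7^{k−1}) = 3·(12·5 − 35)5^{k−1} + (12·7 − 35)7^{k−1} = 75·5^{k−1} + 49·7^{k−1} = 3·5^{k+1} + 7^{k+1}.
So the formula holds for k+1, and by strong induction t(m) = 3·5^m + 7^m for all m ≥ 1.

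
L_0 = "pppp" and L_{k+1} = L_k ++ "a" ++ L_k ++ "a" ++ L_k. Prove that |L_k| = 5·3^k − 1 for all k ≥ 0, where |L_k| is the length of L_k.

Base case: |L_0| = 4, and 5·3^0 − 1 = 4.
Assume |L_j| = 5·3^j − 1.
Then |L_{j+1}| = 3|L_j| + 2 = 3(5·3^j − 1) + 2 = 5·3^{j+1} − 3 + 2 = 5·3^{j+1} − 1.
This completes the inductive step, so |L_k| = 5·3^k − 1 for all k ≥ 0.

|L_k| = 5·3^k − 1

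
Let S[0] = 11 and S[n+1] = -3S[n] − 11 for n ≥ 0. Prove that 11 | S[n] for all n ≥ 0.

Base case: S[0] = 11 = 11·1, so 11 | S[0].
Assume 11 | S[k], so S[k] = 11t for some integer t.
Then S[k+1] = -3S[k] − 11 = -3·(11t) − 11 = 11(-3t − 1), so 11 | S[k+1].
Hence 11 | S[n] for every n ≥ 0, by induction.

11 | S[n]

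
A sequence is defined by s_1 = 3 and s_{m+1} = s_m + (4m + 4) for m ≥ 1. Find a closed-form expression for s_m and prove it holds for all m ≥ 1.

Claim: s_m = 2m^2 + 2m − 1.

Base case: s_1 = 3, and 2·1^2 + 2·1 − 1 = 3.
Assume s_r = 2r^2 + 2r − 1.
Then s_{r+1} = s_r + (4r + 4) = (2r^2 + 2r − 1) + (4r + 4) = 2r^2 + 6r + 3,
and 2·(r+1)^2 + 2·(r+1) − 1 = 2r^2 + 6r + 3.
By induction, s_m = 2m^2 + 2m − 1 for all m ≥ 1.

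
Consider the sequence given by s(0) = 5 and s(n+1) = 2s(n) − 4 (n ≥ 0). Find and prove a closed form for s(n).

Claim: s(n) = 2^n + 4.

Base case: s(0) = 5, and 2^0 + 4 = 1 + 4 = 5.
Assume s(k) = 2^k + 4 for some k ≥ 0.
Then s(k+1) = 2s(k) − 4 = 2·(2^k + 4) − 4 = 2^{k+1} + 8 − 4 = 2^{k+1} + 4.
This completes the inductive step, so s(n) = 2^n + 4 for all n ≥ 0.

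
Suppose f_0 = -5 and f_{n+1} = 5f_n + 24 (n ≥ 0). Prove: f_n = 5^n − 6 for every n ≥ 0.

Base case: f_0 = -5, and 5^0 − 6 = 1 − 6 = -5.
Assume f_r = 5^r − 6 for some r ≥ 0.
Then f_{r+1} = 5f_r + 24 = 5·(5^r − 6) + 24 = 5^{r+1} − 30 + 24 = 5^{r+1} − 6.
Hence f_n = 5^n − 6 for every n ≥ 0, by induction.

f_n = 5^n − 6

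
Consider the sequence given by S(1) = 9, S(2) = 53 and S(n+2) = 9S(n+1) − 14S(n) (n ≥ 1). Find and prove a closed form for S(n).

Claim: S(n) = 7^n + 2^n.

Base cases: S(1) = 9 and 7^1 + 2^1 = 9; S(2) = 53 and 7^2 + 2^2 = 53.
Assume S(j) = 7^j + 2^j for all 1 ≤ j ≤ r, where r ≥ 2.
Then S(r+1) = 9S(r) − 14S(r−1) = 9·(7^r + 2^r) − 14·(7^{r−1} + 2^{r−1}) = (9·7 − 14)7^{r−1} + (9·2 − 14)2^{r−1} = 49·7^{r−1} + 4·2^{r−1} = 7^{r+1} + 2^{r+1}.
Hence S(n) = 7^n + 2^n for every n ≥ 1, by strong induction.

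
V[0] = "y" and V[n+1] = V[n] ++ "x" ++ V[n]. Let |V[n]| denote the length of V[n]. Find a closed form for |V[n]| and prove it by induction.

Claim: |V[n]| = 2^{n+1} − 1.

Base case: |V[0]| = 1, and 2^{0+1} − 1 = 1.
Assume |V[m]| = 2^{m+1} − 1.
Then |V[m+1]| = |V[m]| + 1 + |V[m]| = 2|V[m]| + 1 = 2(2^{m+1} − 1) + 1 = 2^{m+2} − 2 + 1 = 2^{m+2} − 1.
This completes the inductive step, so |V[n]| = 2^{n+1} − 1 for all n ≥ 0.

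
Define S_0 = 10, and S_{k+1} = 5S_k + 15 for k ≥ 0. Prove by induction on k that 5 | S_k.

Base case: S_0 = 10 = 5·2, so 5 | S_0.
Assume 5 | S_r, so S_r = 5t for some integer t.
Then S_{r+1} = 5S_r + 15 = 5·(5t) + 15 = 5(5t + 3), so 5 | S_{r+1}.
Hence 5 | S_k for every k ≥ 0, by induction.

5 | S_k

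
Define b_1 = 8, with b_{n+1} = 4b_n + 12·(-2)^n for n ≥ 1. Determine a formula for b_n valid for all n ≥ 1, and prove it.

Claim: b_n = 4^n − 2·(-2)^n.

Base case: b_1 = 8, and 4^1 − 2·(-2)^1 = 4 + 4 = 8.
Assume b_m = 4^m − 2·(-2)^m for some m ≥ 1.
Then b_{m+1} = 4b_m + 12·(-2)^m = 4·(4^m − 2·(-2)^m) + 12·(-2)^m = 4^{m+1} − 8·(-2)^m + 12·(-2)^m = 4^{m+1} + 4·(-2)^m = 4^{m+1} − 2·(-2)^{m+1}.
This completes the inductive step, so b_n = 4^n − 2·(-2)^n for all n ≥ 1.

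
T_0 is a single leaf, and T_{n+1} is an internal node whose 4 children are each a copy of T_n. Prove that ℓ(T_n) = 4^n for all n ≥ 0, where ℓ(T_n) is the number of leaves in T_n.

Base case: ℓ(T_0) = 1, and 4^0 = 1.
Assume ℓ(T_m) = 4^m.
Then ℓ(T_{m+1}) = 4·ℓ(T_m) = 4·4^m = 4^{m+1}.
This completes the inductive step, so ℓ(T_n) = 4^n for all n ≥ 0.

ℓ(T_n) = 4^n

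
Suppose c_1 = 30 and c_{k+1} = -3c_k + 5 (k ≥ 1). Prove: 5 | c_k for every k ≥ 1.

Base case: c_1 = 30 = 5·6, so 5 | c_1.
Assume 5 | c_r, so c_r = 5t for some integer t.
Then c_{r+1} = -3c_r + 5 = -3·(5t) + 5 = 5(-3t + 1), so 5 | c_{r+1}.
Hence 5 | c_k for every k ≥ 1, by induction.

5 | c_k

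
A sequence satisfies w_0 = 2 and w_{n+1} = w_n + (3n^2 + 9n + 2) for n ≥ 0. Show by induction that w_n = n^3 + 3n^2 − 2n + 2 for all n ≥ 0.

Base case: w_0 = 2, and 0^3 + 3·0^2 − 2·0 + 2 = 2.
Assume w_r = r^3 + 3r^2 − 2r + 2.
Then w_{r+1} = w_r + (3r^2 + 9r + 2) = (r^3 + 3r^2 − 2r + 2) + (3r^2 + 9r + 2) = r^3 + 6r^2 + 7r + 4,
and (r+1)^3 + 3·(r+1)^2 − 2·(r+1) + 2 = r^3 + 6r^2 + 7r + 4.
This completes the inductive step, so w_n = n^3 + 3n^2 − 2n + 2 for all n ≥ 0.

w_n = n^3 + 3n^2 − 2n + 2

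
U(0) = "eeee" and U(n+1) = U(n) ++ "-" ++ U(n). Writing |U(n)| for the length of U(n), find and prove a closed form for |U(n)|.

Claim: |U(n)| = 5·2^n − 1.

Base case: |U(0)| = 4, and 5·2^0 − 1 = 4.
Assume |U(r)| = 5·2^r − 1.
Then |U(r+1)| = |U(r)| + 1 + |U(r)| = 2|U(r)| + 1 = 2(5·2^r − 1) + 1 = 5·2^{r+1} − 2 + 1 = 5·2^{r+1} − 1.
This completes the inductive step, so |U(n)| = 5·2^n − 1 for all n ≥ 0.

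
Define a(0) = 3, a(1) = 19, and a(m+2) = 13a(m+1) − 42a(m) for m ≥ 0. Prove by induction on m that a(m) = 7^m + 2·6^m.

Base cases: a(0) = 3 and 7^0 + 2·6^0 = 3; a(1) = 19 and 7^1 + 2·6^1 = 19.
Assume a(i) = 7^i + 2·6^i for all 0 ≤ i ≤ j, where j ≥ 1.
Then a(j+1) = 13a(j) − 42a(j−1) = 13·(7^j + 2·6^j) − 42·(7^{j−1} + 2·6^{j−1}) = (13·7 − 42)7^{j−1} + 2·(13·6 − 42)6^{j−1} = 49·7^{j−1} + 72·6^{j−1} = 7^{j+1} + 2·6^{j+1}.
Hence a(m) = 7^m + 2·6^m for every m ≥ 0, by strong induction.

a(m) = 7^m + 2·6^m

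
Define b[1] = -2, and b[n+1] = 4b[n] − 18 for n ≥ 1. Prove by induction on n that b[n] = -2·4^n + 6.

Base case: b[1] = -2, and -2·4^1 + 6 = -8 + 6 = -2.
Assume b[j] = -2·4^j + 6 for some j ≥ 1.
Then b[j+1] = 4b[j] − 18 = 4·(-2·4^j + 6) − 18 = -8·4^j + 24 − 18 = -2·4^{j+1} + 6.
By induction, b[n] = -2·4^n + 6 for all n ≥ 1.

b[n] = -2·4^n + 6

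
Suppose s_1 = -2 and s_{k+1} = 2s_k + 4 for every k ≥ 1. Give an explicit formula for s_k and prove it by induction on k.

Claim: s_k = 2^k − 4.

Base case: s_1 = -2, and 2^1 − 4 = 2 − 4 = -2.
Assume s_m = 2^m − 4 for some m ≥ 1.
Then s_{m+1} = 2s_m + 4 = 2·(2^m − 4) + 4 = 2^{m+1} − 8 + 4 = 2^{m+1} − 4.
This completes the inductive step, so s_k = 2^k − 4 for all k ≥ 1.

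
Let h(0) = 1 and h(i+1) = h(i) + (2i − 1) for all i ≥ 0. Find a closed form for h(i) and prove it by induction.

Claim: h(i) = i^2 − 2i + 1.

Base case: h(0) = 1, and 0^2 − 2·0 + 1 = 1.
Assume h(k) = k^2 − 2k + 1.
Then h(k+1) = h(k) + (2k − 1) = (k^2 − 2k + 1) + (2k − 1) = k^2,
and (k+1)^2 − 2·(k+1) + 1 = k^2.
By induction, h(i) = i^2 − 2i + 1 for all i ≥ 0.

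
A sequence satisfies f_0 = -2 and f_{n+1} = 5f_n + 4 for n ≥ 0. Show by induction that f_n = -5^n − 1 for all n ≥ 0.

Base case: f_0 = -2, and -5^0 − 1 = -1 − 1 = -2.
Assume f_j = -5^j − 1 for some j ≥ 0.
Then f_{j+1} = 5f_j + 4 = 5·(-5^j − 1) + 4 = -5^{j+1} − 5 + 4 = -5^{j+1} − 1.
Hence f_n = -5^n − 1 for every n ≥ 0, by induction.

f_n = -5^n − 1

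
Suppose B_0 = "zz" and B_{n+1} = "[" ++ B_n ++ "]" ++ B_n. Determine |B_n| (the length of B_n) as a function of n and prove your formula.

Claim: |B_n| = 2^{n+2} − 2.

Base case: |B_0| = 2, and 2^{0+2} − 2 = 2.
Assume |B_j| = 2^{j+2} − 2.
Then |B_{j+1}| = 1 + |B_j| + 1 + |B_j| = 2|B_j| + 2 = 2(2^{j+2} − 2) + 2 = 2^{j+3} − 4 + 2 = 2^{j+3} − 2.
This completes the inductive step, so |B_n| = 2^{n+2} − 2 for all n ≥ 0.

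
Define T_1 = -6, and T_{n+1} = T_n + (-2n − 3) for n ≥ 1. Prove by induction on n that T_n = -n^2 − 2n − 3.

Base case: T_1 = -6, and -1^2 − 2·1 − 3 = -6.
Assume T_r = -r^2 − 2r − 3.
Then T_{r+1} = T_r + (-2r − 3) = (-r^2 − 2r − 3) + (-2r − 3) = -r^2 − 4r − 6,
and -(r+1)^2 − 2·(r+1) − 3 = -r^2 − 4r − 6.
By induction, T_n = -n^2 − 2n − 3 for all n ≥ 1.

T_n = -n^2 − 2n − 3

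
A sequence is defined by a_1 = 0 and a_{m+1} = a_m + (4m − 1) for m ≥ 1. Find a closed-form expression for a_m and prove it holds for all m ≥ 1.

Claim: a_m = 2m^2 − 3m + 1.

Base case: a_1 = 0, and 2·1^2 − 3·1 + 1 = 0.
Assume a_r = 2r^2 − 3r + 1.
Then a_{r+1} = a_r + (4r − 1) = (2r^2 − 3r + 1) + (4r − 1) = 2r^2 + r,
and 2·(r+1)^2 − 3·(r+1) + 1 = 2r^2 + r.
This completes the inductive step, so a_m = 2m^2 − 3m + 1 for all m ≥ 1.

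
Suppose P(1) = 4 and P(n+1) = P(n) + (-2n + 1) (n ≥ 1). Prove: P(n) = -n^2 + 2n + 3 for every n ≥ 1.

Base case: P(1) = 4, and -1^2 + 2·1 + 3 = 4.
Assume P(m) = -m^2 + 2m + 3.
Then P(m+1) = P(m) + (-2m + 1) = (-m^2 + 2m + 3) + (-2m + 1) = -m^2 + 4,
and -(m+1)^2 + 2·(m+1) + 3 = -m^2 + 4.
This completes the inductive step, so P(n) = -n^2 + 2n + 3 for all n ≥ 1.

P(n) = -n^2 + 2n + 3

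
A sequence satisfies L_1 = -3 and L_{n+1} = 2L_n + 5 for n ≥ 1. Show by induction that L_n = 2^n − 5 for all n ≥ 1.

Base case: L_1 = -3, and 2^1 − 5 = 2 − 5 = -3.
Assume L_j = 2^j − 5 for some j ≥ 1.
Then L_{j+1} = 2L_j + 5 = 2·(2^j − 5) + 5 = 2^{j+1} − 10 + 5 = 2^{j+1} − 5.
Hence L_n = 2^n − 5 for every n ≥ 1, by induction.

L_n = 2^n − 5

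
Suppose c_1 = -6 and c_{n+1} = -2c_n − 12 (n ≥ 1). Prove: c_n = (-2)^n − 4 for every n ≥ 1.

Base case: c_1 = -6, and (-2)^1 − 4 = -2 − 4 = -6.
Assume c_j = (-2)^j − 4 for some j ≥ 1.
Then c_{j+1} = -2c_j − 12 = -2·((-2)^j − 4) − 12 = -2·(-2)^j + 8 − 12 = (-2)^{j+1} − 4.
So the formula holds for j+1, and by induction c_n = (-2)^n − 4 for all n ≥ 1.

c_n = (-2)^n − 4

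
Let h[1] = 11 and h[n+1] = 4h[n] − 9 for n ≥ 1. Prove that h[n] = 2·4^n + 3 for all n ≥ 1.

Base case: h[1] = 11, and 2·4^1 + 3 = 8 + 3 = 11.
Assume h[j] = 2·4^j + 3 for some j ≥ 1.
Then h[j+1] = 4h[j] − 9 = 4·(2·4^j + 3) − 9 = 8·4^j + 12 − 9 = 2·4^{j+1} + 3.
Hence h[n] = 2·4^n + 3 for every n ≥ 1, by induction.

h[n] = 2·4^n + 3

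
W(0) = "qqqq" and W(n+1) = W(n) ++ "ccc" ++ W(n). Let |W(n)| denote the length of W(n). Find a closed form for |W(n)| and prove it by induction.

Claim: |W(n)| = 7·2^n − 3.

Base case: |W(0)| = 4, and 7·2^0 − 3 = 4.
Assume |W(m)| = 7·2^m − 3.
Then |W(m+1)| = |W(m)| + 3 + |W(m)| = 2|W(m)| + 3 = 2(7·2^m − 3) + 3 = 7·2^{m+1} − 6 + 3 = 7·2^{m+1} − 3.
Hence |W(n)| = 7·2^n − 3 for every n ≥ 0, by induction.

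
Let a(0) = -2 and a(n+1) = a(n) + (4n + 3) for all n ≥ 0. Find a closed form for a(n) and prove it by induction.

Claim: a(n) = 2n^2 + n − 2.

Base case: a(0) = -2, and 2·0^2 + 0 − 2 = -2.
Assume a(j) = 2j^2 + j − 2.
Then a(j+1) = a(j) + (4j + 3) = (2j^2 + j − 2) + (4j + 3) = 2j^2 + 5j + 1,
and 2·(j+1)^2 + (j+1) − 2 = 2j^2 + 5j + 1.
Hence a(n) = 2n^2 + n − 2 for every n ≥ 0, by induction.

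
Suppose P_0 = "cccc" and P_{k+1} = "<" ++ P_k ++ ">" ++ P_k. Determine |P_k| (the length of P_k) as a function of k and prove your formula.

Claim: |P_k| = 6·2^k − 2.

Base case: |P_0| = 4, and 6·2^0 − 2 = 4.
Assume |P_m| = 6·2^m − 2.
Then |P_{m+1}| = 1 + |P_m| + 1 + |P_m| = 2|P_m| + 2 = 2(6·2^m − 2) + 2 = 6·2^{m+1} − 4 + 2 = 6·2^{m+1} − 2.
So the formula holds for m+1, and by induction |P_k| = 6·2^k − 2 for all k ≥ 0.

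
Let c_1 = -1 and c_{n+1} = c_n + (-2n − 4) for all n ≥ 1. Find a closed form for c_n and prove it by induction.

Claim: c_n = -n^2 − 3n + 3.

Base case: c_1 = -1, and -1^2 − 3·1 + 3 = -1.
Assume c_j = -j^2 − 3j + 3.
Then c_{j+1} = c_j + (-2j − 4) = (-j^2 − 3j + 3) + (-2j − 4) = -j^2 − 5j − 1,
and -(j+1)^2 − 3·(j+1) + 3 = -j^2 − 5j − 1.
This completes the inductive step, so c_n = -n^2 − 3n + 3 for all n ≥ 1.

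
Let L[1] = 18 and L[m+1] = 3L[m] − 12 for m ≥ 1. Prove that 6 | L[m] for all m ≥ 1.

Base case: L[1] = 18 = 6·3, so 6 | L[1].
Assume 6 | L[r], so L[r] = 6t for some integer t.
Then L[r+1] = 3L[r] − 12 = 3·(6t) − 12 = 6(3t − 2), so 6 | L[r+1].
By induction, 6 | L[m] for all m ≥ 1.

6 | L[m]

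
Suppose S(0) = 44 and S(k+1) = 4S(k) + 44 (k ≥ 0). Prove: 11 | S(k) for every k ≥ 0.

Base case: S(0) = 44 = 11·4, so 11 | S(0).
Assume 11 | S(r), so S(r) = 11t for some integer t.
Then S(r+1) = 4S(r) + 44 = 4·(11t) + 44 = 11(4t + 4), so 11 | S(r+1).
This completes the inductive step, so 11 | S(k) for all k ≥ 0.

11 | S(k)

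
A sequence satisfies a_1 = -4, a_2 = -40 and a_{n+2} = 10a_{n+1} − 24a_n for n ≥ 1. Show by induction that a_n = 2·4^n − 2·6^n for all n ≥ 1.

Base cases: a_1 = -4 and 2·4^1 − 2·6^1 = -4; a_2 = -40 and 2·4^2 − 2·6^2 = -40.
Assume a_i = 2·4^i − 2·6^i for all 1 ≤ i ≤ j, where j ≥ 2.
Then a_{j+1} = 10a_j − 24a_{j−1} = 10·(2·4^j − 2·6^j) − 24·(2·4^{j−1} − 2·6^{j−1}) = 2·(10·4 − 24)4^{j−1} − 2·(10·6 − 24)6^{j−1} = 32·4^{j−1} − 72·6^{j−1} = 2·4^{j+1} − 2·6^{j+1}.
This completes the inductive step, so a_n = 2·4^n − 2·6^n for all n ≥ 1.

a_n = 2·4^n − 2·6^n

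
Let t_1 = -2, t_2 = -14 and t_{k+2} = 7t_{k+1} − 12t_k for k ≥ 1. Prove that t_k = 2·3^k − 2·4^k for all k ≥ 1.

Base cases: t_1 = -2 and 2·3^1 − 2·4^1 = -2; t_2 = -14 and 2·3^2 − 2·4^2 = -14.
Assume t_j = 2·3^j − 2·4^j for all 1 ≤ j ≤ r, where r ≥ 2.
Then t_{r+1} = 7t_r − 12t_{r−1} = 7·(2·3^r − 2·4^r) − 12·(2·3^{r−1} − 2·4^{r−1}) = 2·(7·3 − 12)3^{r−1} − 2·(7·4 − 12)4^{r−1} = 18·3^{r−1} − 32·4^{r−1} = 2·3^{r+1} − 2·4^{r+1}.
So the formula holds for r+1, and by strong induction t_k = 2·3^k − 2·4^k for all k ≥ 1.

t_k = 2·3^k − 2·4^k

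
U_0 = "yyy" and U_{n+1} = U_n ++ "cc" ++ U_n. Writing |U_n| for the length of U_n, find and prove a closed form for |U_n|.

Claim: |U_n| = 5·2^n − 2.

Base case: |U_0| = 3, and 5·2^0 − 2 = 3.
Assume |U_j| = 5·2^j − 2.
Then |U_{j+1}| = |U_j| + 2 + |U_j| = 2|U_j| + 2 = 2(5·2^j − 2) + 2 = 5·2^{j+1} − 4 + 2 = 5·2^{j+1} − 2.
This completes the inductive step, so |U_n| = 5·2^n − 2 for all n ≥ 0.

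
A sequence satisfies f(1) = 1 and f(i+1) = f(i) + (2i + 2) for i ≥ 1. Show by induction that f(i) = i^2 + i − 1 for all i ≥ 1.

Base case: f(1) = 1, and 1^2 + 1 − 1 = 1.
Assume f(k) = k^2 + k − 1.
Then f(k+1) = f(k) + (2k + 2) = (k^2 + k − 1) + (2k + 2) = k^2 + 3k + 1,
and (k+1)^2 + (k+1) − 1 = k^2 + 3k + 1.
By induction, f(i) = i^2 + i − 1 for all i ≥ 1.

f(i) = i^2 + i − 1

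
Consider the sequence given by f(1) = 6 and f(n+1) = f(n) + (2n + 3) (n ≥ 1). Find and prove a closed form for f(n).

Claim: f(n) = n^2 + 2n + 3.

Base case: f(1) = 6, and 1^2 + 2·1 + 3 = 6.
Assume f(k) = k^2 + 2k + 3.
Then f(k+1) = f(k) + (2k + 3) = (k^2 + 2k + 3) + (2k + 3) = k^2 + 4k + 6,
and (k+1)^2 + 2·(k+1) + 3 = k^2 + 4k + 6.
By induction, f(n) = n^2 + 2n + 3 for all n ≥ 1.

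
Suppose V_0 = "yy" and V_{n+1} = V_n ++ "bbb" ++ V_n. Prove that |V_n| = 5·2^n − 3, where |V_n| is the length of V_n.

Base case: |V_0| = 2, and 5·2^0 − 3 = 2.
Assume |V_m| = 5·2^m − 3.
Then |V_{m+1}| = |V_m| + 3 + |V_m| = 2|V_m| + 3 = 2(5·2^m − 3) + 3 = 5·2^{m+1} − 6 + 3 = 5·2^{m+1} − 3.
By induction, |V_n| = 5·2^n − 3 for all n ≥ 0.

|V_n| = 5·2^n − 3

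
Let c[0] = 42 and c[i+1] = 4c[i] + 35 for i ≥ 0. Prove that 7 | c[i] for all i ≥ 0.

Base case: c[0] = 42 = 7·6, so 7 | c[0].
Assume 7 | c[r], so c[r] = 7t for some integer t.
Then c[r+1] = 4c[r] + 35 = 4·(7t) + 35 = 7(4t + 5), so 7 | c[r+1].
By induction, 7 | c[i] for all i ≥ 0.

7 | c[i]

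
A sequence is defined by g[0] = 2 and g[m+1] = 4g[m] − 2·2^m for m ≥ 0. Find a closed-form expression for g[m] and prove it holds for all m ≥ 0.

Claim: g[m] = 4^m + 2^m.

Base case: g[0] = 2, and 4^0 + 2^0 = 1 + 1 = 2.
Assume g[r] = 4^r + 2^r for some r ≥ 0.
Then g[r+1] = 4g[r] − 2·2^r = 4·(4^r + 2^r) − 2·2^r = 4^{r+1} + 4·2^r − 2·2^r = 4^{r+1} + 2·2^r = 4^{r+1} + 2^{r+1}.
By induction, g[m] = 4^m + 2^m for all m ≥ 0.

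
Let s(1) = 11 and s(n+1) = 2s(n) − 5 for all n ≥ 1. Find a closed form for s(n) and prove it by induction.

Claim: s(n) = 3·2^n + 5.

Base case: s(1) = 11, and 3·2^1 + 5 = 6 + 5 = 11.
Assume s(j) = 3·2^j + 5 for some j ≥ 1.
Then s(j+1) = 2s(j) − 5 = 2·(3·2^j + 5) − 5 = 6·2^j + 10 − 5 = 3·2^{j+1} + 5.
So the formula holds for j+1, and by induction s(n) = 3·2^n + 5 for all n ≥ 1.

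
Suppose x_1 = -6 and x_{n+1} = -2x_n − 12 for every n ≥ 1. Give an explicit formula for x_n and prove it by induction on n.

Claim: x_n = (-2)^n − 4.

Base case: x_1 = -6, and (-2)^1 − 4 = -2 − 4 = -6.
Assume x_k = (-2)^k − 4 for some k ≥ 1.
Then x_{k+1} = -2x_k − 12 = -2·((-2)^k − 4) − 12 = -2·(-2)^k + 8 − 12 = (-2)^{k+1} − 4.
By induction, x_n = (-2)^n − 4 for all n ≥ 1.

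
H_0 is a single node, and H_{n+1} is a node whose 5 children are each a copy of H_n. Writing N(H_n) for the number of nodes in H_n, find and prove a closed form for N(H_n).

Claim: N(H_n) = (5^{n+1} − 1)/4.

Base case: N(H_0) = 1, and (5^{0+1} − 1)/4 = 1.
Assume N(H_j) = (5^{j+1} − 1)/4.
Then N(H_{j+1}) = 1 + 5N(H_j) = 1 + 5·(5^{j+1} − 1)/4 = 1 + (5^{j+2} − 5)/4 = (4 + 5^{j+2} − 5)/4 = (5^{j+2} − 1)/4.
By induction, N(H_n) = (5^{n+1} − 1)/4 for all n ≥ 0.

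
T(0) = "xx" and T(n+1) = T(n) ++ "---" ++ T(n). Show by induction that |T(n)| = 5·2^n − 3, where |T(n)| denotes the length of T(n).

Base case: |T(0)| = 2, and 5·2^0 − 3 = 2.
Assume |T(r)| = 5·2^r − 3.
Then |T(r+1)| = |T(r)| + 3 + |T(r)| = 2|T(r)| + 3 = 2(5·2^r − 3) + 3 = 5·2^{r+1} − 6 + 3 = 5·2^{r+1} − 3.
Hence |T(n)| = 5·2^n − 3 for every n ≥ 0, by induction.

|T(n)| = 5·2^n − 3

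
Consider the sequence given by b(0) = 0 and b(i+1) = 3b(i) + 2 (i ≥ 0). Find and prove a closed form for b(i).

Claim: b(i) = 3^i − 1.

Base case: b(0) = 0, and 3^0 − 1 = 1 − 1 = 0.
Assume b(m) = 3^m − 1 for some m ≥ 0.
Then b(m+1) = 3b(m) + 2 = 3·(3^m − 1) + 2 = 3^{m+1} − 3 + 2 = 3^{m+1} − 1.
So the formula holds for m+1, and by induction b(i) = 3^i − 1 for all i ≥ 0.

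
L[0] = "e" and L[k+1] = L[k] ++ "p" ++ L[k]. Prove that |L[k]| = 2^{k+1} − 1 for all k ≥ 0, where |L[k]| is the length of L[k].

Base case: |L[0]| = 1, and 2^{0+1} − 1 = 1.
Assume |L[m]| = 2^{m+1} − 1.
Then |L[m+1]| = |L[m]| + 1 + |L[m]| = 2|L[m]| + 1 = 2(2^{m+1} − 1) + 1 = 2^{m+2} − 2 + 1 = 2^{m+2} − 1.
This completes the inductive step, so |L[k]| = 2^{k+1} − 1 for all k ≥ 0.

|L[k]| = 2^{k+1} − 1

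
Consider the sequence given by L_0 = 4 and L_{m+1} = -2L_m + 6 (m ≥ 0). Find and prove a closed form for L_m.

Claim: L_m = 2·(-2)^m + 2.

Base case: L_0 = 4, and 2·(-2)^0 + 2 = 2 + 2 = 4.
Assume L_k = 2·(-2)^k + 2 for some k ≥ 0.
Then L_{k+1} = -2L_k + 6 = -2·(2·(-2)^k + 2) + 6 = -4·(-2)^k − 4 + 6 = 2·(-2)^{k+1} + 2.
So the formula holds for k+1, and by induction L_m = 2·(-2)^m + 2 for all m ≥ 0.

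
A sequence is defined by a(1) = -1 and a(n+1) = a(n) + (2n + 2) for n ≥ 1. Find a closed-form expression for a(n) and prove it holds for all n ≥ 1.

Claim: a(n) = n^2 + n − 3.

Base case: a(1) = -1, and 1^2 + 1 − 3 = -1.
Assume a(j) = j^2 + j − 3.
Then a(j+1) = a(j) + (2j + 2) = (j^2 + j − 3) + (2j + 2) = j^2 + 3j − 1,
and (j+1)^2 + (j+1) − 3 = j^2 + 3j − 1.
Hence a(n) = n^2 + n − 3 for every n ≥ 1, by induction.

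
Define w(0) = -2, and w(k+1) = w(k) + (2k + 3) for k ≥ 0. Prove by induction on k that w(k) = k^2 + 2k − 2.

Base case: w(0) = -2, and 0^2 + 2·0 − 2 = -2.
Assume w(r) = r^2 + 2r − 2.
Then w(r+1) = w(r) + (2r + 3) = (r^2 + 2r − 2) + (2r + 3) = r^2 + 4r + 1,
and (r+1)^2 + 2·(r+1) − 2 = r^2 + 4r + 1.
By induction, w(k) = k^2 + 2k − 2 for all k ≥ 0.

w(k) = k^2 + 2k − 2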